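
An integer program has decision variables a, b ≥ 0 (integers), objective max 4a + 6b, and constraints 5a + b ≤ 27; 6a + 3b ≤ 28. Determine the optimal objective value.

54

The continuous relaxation peaks at (0, 9.33) with value 56.00; rounding to a feasible lattice point costs some objective.
(a,b)=(0,9): 5·0+1·9=9≤27, 6·0+3·9=27≤28, objective 54.
(a,b)=(0,8): 5·0+1·8=8≤27, 6·0+3·8=24≤28, objective 48.
Maximum is 54 at (a,b)=(0,9).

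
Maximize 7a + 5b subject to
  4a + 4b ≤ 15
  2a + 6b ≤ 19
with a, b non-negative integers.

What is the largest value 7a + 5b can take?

21

(a,b)=(3,0): 4·3+4·0=12≤15, 2·3+6·0=6≤19, objective 21.
(a,b)=(2,1): 4·2+4·1=12≤15, 2·2+6·1=10≤19, objective 19.
(a,b)=(2,0): 4·2+4·0=8≤15, 2·2+6·0=4≤19, objective 14.
Maximum is 21 at (a,b)=(3,0).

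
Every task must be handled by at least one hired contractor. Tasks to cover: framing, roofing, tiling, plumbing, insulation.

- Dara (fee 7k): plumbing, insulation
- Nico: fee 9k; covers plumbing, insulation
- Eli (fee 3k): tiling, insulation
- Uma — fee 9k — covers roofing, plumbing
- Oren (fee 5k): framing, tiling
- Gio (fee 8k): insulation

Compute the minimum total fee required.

Choose Eli, Uma, and Oren: together they cover framing, roofing, tiling, plumbing, insulation — every task.
Total fee: 3 + 9 + 5 = 17.
No cover costs less than 17.

17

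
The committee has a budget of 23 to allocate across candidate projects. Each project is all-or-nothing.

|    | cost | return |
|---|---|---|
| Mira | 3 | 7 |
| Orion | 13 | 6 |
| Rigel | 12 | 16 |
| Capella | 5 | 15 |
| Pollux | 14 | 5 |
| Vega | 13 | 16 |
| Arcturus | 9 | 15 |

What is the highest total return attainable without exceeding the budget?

Allowing fractional choices, the relaxed optimum would be about 45.0, but projects are indivisible.
Mira + Capella + Vega: cost 3 + 5 + 13 = 21 ≤ 23, return 7 + 15 + 16 = 38.
Mira + Rigel + Capella: cost 3 + 12 + 5 = 20 ≤ 23, return 7 + 16 + 15 = 38.
The maximum return is 38; one optimal choice is Mira, Rigel, and Capella.

38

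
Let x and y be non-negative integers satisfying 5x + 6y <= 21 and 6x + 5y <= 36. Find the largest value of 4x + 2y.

16

The continuous relaxation peaks at (4.2, 0) with value 16.80; rounding to a feasible lattice point costs some objective.
(x,y)=(4,0): 5·4+6·0=20≤21, 6·4+5·0=24≤36, objective 16.
(x,y)=(3,1): 5·3+6·1=21≤21, 6·3+5·1=23≤36, objective 14.
No feasible integer point exceeds 16.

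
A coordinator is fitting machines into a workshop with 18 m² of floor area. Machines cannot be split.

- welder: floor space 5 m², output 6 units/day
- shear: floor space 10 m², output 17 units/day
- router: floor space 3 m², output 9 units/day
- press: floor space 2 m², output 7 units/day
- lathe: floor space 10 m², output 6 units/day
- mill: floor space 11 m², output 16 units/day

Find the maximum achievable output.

33

Treat it as a binary knapsack problem.
welder + shear + router: floor space 5 + 10 + 3 = 18 ≤ 18, output 6 + 17 + 9 = 32.
shear + router + press: floor space 10 + 3 + 2 = 15 ≤ 18, output 17 + 9 + 7 = 33.
router + press + mill: floor space 3 + 2 + 11 = 16 ≤ 18, output 9 + 7 + 16 = 32.
Best is shear, router, and press with total output 33.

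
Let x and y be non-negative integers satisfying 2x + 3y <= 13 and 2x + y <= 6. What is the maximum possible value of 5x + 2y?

15

(x,y)=(3,0): 2·3+3·0=6≤13, 2·3+1·0=6≤6, objective 15.
(x,y)=(2,1): 2·2+3·1=7≤13, 2·2+1·1=5≤6, objective 12.
(x,y)=(2,0): 2·2+3·0=4≤13, 2·2+1·0=4≤6, objective 10.
The best lattice point is (3,0), giving 15.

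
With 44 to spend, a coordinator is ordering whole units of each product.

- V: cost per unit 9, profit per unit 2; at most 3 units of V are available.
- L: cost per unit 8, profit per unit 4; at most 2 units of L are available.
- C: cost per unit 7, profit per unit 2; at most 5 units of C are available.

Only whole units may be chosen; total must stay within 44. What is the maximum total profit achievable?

16

1×L and 5×C: cost 43 ≤ 44, profit 1·4 + 5·2 = 14.
2×L and 4×C: cost 44 ≤ 44, profit 2·4 + 4·2 = 16.
Best is 16.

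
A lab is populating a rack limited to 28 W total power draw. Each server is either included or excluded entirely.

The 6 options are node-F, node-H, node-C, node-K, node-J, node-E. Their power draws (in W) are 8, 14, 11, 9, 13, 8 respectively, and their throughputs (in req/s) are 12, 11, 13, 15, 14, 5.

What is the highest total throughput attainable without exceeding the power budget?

40

Treat it as a binary knapsack problem.
Take node-F, node-C, and node-K: power draw 8 + 11 + 9 = 28 ≤ 28, throughput 12 + 13 + 15 = 40.
No other feasible combination does better.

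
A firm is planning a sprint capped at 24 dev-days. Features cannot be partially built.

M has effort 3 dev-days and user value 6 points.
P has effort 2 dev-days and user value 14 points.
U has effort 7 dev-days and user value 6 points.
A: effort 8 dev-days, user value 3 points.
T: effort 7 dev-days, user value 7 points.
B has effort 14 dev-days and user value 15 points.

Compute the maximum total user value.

36

Allowing fractional choices, the relaxed optimum would be about 40.0, but features are indivisible.
P + T + B: effort 2 + 7 + 14 = 23 ≤ 24, user value 14 + 7 + 15 = 36.
P + U + B: effort 2 + 7 + 14 = 23 ≤ 24, user value 14 + 6 + 15 = 35.
M + P + B: effort 3 + 2 + 14 = 19 ≤ 24, user value 6 + 14 + 15 = 35.
Best is P, T, and B with total user value 36.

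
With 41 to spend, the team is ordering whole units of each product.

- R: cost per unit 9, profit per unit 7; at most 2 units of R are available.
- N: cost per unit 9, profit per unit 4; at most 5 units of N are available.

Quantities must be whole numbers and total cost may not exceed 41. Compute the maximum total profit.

R has the best ratio (7/9); taking only R gives at most 2×7 = 14 (stopped by the supply cap of 2).
Mixing does better — 2×R and 2×N: cost 36 ≤ 41, profit 2·7 + 2·4 = 22.

22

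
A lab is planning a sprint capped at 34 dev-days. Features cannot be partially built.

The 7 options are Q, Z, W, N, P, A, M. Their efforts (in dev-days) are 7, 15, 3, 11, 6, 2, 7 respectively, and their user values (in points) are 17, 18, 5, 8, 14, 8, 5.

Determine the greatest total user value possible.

Allowing fractional choices, the relaxed optimum would be about 62.7, but features are indivisible.
Q + Z + P + A: effort 7 + 15 + 6 + 2 = 30 ≤ 34, user value 17 + 18 + 14 + 8 = 57.
Q + Z + W + P + A: effort 7 + 15 + 3 + 6 + 2 = 33 ≤ 34, user value 17 + 18 + 5 + 14 + 8 = 62.
Q + Z + W + P: effort 7 + 15 + 3 + 6 = 31 ≤ 34, user value 17 + 18 + 5 + 14 = 54.
Best is Q, Z, W, P, and A with total user value 62.

62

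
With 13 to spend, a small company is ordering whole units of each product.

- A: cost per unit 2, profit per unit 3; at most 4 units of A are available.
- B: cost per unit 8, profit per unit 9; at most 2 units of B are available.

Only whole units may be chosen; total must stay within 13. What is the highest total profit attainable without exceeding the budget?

Take 2×A and 1×B: cost 12 ≤ 13, profit 2·3 + 1·9 = 15.
No other integer combination yields more.

15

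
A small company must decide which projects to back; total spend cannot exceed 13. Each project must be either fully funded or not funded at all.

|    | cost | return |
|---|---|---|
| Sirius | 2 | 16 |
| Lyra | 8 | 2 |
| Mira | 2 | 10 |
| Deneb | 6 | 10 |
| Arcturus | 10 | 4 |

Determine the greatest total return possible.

36

Allowing fractional choices, the relaxed optimum would be about 37.2, but projects are indivisible.
Sirius + Mira: cost 2 + 2 = 4 ≤ 13, return 16 + 10 = 26.
Sirius + Mira + Deneb: cost 2 + 2 + 6 = 10 ≤ 13, return 16 + 10 + 10 = 36.
Sirius + Lyra + Mira: cost 2 + 8 + 2 = 12 ≤ 13, return 16 + 2 + 10 = 28.
Best is Sirius, Mira, and Deneb with total return 36.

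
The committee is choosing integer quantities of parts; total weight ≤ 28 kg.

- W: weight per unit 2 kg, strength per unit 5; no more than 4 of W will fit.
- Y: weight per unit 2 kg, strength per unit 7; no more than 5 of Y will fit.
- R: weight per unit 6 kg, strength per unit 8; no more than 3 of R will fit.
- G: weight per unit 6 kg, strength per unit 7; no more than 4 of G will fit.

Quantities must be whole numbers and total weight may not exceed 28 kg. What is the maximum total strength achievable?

Y has the best ratio (7/2); taking only Y gives at most 5×7 = 35 (stopped by the supply cap of 5).
Mixing does better — 3×W, 5×Y, and 2×R: weight 28 ≤ 28, strength 3·5 + 5·7 + 2·8 = 66.

66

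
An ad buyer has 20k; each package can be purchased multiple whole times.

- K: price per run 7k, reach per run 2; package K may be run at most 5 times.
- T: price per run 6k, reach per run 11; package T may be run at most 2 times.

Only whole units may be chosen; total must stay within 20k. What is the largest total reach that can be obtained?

T has the best ratio (11/6); taking only T gives at most 2×11 = 22 (stopped by the supply cap of 2).
Mixing does better — 1×K and 2×T: price 19 ≤ 20, reach 1·2 + 2·11 = 24.

24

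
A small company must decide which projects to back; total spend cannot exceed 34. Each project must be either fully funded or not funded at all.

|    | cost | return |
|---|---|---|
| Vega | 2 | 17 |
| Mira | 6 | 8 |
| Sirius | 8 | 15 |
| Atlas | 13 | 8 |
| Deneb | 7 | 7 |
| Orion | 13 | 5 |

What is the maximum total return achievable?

Treat it as a binary knapsack problem.
Take Vega, Mira, Sirius, and Atlas: cost 2 + 6 + 8 + 13 = 29 ≤ 34, return 17 + 8 + 15 + 8 = 48.
No other feasible combination does better.

48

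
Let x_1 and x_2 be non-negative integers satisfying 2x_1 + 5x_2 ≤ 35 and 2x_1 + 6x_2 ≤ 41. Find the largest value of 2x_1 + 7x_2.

46

(x_1,x_2)=(2,6): 2·2+5·6=34≤35, 2·2+6·6=40≤41, objective 46.
(x_1,x_2)=(1,6): 2·1+5·6=32≤35, 2·1+6·6=38≤41, objective 44.
(x_1,x_2)=(0,6): 2·0+5·6=30≤35, 2·0+6·6=36≤41, objective 42.
The best lattice point is (2,6), giving 46.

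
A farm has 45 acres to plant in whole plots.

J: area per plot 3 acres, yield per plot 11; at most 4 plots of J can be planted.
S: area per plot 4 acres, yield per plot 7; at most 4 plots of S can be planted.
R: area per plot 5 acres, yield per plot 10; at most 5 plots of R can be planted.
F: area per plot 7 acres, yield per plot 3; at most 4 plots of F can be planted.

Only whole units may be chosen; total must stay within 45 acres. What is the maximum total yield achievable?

4×J, 2×S, and 5×R: area 45 ≤ 45, yield 4·11 + 2·7 + 5·10 = 108.
4×J, 3×S, and 4×R: area 44 ≤ 45, yield 4·11 + 3·7 + 4·10 = 105.
Best is 108.

108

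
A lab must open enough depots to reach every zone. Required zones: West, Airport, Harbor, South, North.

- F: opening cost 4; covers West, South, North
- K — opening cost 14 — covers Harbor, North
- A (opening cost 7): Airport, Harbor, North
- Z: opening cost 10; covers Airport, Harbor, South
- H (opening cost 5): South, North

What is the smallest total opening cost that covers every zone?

11

Choose F and A: together they cover West, Airport, Harbor, South, North — every zone.
Total opening cost: 4 + 7 = 11.
No cover costs less than 11.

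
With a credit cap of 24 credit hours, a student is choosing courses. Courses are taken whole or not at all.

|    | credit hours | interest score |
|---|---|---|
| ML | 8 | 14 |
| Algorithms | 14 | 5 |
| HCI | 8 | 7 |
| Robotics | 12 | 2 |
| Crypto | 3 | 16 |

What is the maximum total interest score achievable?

This is a 0-1 knapsack instance.
Allowing fractional choices, the relaxed optimum would be about 38.8, but courses are indivisible.
ML + HCI + Crypto: credit hours 8 + 8 + 3 = 19 ≤ 24, interest score 14 + 7 + 16 = 37.
ML + Robotics + Crypto: credit hours 8 + 12 + 3 = 23 ≤ 24, interest score 14 + 2 + 16 = 32.
Best is ML, HCI, and Crypto with total interest score 37.

37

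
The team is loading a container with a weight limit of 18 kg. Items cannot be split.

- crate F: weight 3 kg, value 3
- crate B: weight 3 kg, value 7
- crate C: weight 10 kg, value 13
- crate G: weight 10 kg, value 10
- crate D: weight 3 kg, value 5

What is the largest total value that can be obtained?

Allowing fractional choices, the relaxed optimum would be about 27.0, but items are indivisible.
crate B + crate C + crate D: weight 3 + 10 + 3 = 16 ≤ 18, value 7 + 13 + 5 = 25.
crate F + crate B + crate C: weight 3 + 3 + 10 = 16 ≤ 18, value 3 + 7 + 13 = 23.
Best is crate B, crate C, and crate D with total value 25.

25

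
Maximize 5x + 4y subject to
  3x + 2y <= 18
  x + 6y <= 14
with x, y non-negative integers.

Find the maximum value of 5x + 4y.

Relaxing integrality, the LP optimum is 31.00 at (x,y) = (5, 1.5), which is not an integer point.
(x,y)=(6,0): 3·6+2·0=18≤18, 1·6+6·0=6≤14, objective 30.
(x,y)=(5,1): 3·5+2·1=17≤18, 1·5+6·1=11≤14, objective 29.
No feasible integer point exceeds 30.

30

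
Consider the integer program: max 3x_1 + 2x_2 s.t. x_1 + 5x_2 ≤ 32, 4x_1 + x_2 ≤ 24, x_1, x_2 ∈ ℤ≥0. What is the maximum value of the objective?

Relaxing integrality, the LP optimum is 24.84 at (x_1,x_2) = (4.63, 5.47), which is not an integer point.
(x_1,x_2)=(5,4): 1·5+5·4=25≤32, 4·5+1·4=24≤24, objective 23.
(x_1,x_2)=(4,5): 1·4+5·5=29≤32, 4·4+1·5=21≤24, objective 22.
The best lattice point is (5,4), giving 23.

23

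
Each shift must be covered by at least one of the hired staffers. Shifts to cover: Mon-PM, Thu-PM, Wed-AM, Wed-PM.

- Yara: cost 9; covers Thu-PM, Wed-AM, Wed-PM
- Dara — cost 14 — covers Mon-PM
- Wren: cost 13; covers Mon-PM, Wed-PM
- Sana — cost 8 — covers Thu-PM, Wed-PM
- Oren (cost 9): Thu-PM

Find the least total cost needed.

22

Choose Yara and Wren: together they cover Mon-PM, Thu-PM, Wed-AM, Wed-PM — every shift.
Total cost: 9 + 13 = 22.
No cover costs less than 22.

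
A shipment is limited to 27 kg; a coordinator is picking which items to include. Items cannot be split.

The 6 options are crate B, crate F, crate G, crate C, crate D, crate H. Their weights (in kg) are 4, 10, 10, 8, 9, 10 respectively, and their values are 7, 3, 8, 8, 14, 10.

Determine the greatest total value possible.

32

This is an integer program with binary decision variables.
Allowing fractional choices, the relaxed optimum would be about 35.0, but items are indivisible.
crate C + crate D + crate H: weight 8 + 9 + 10 = 27 ≤ 27, value 8 + 14 + 10 = 32.
crate G + crate C + crate D: weight 10 + 8 + 9 = 27 ≤ 27, value 8 + 8 + 14 = 30.
crate B + crate D + crate H: weight 4 + 9 + 10 = 23 ≤ 27, value 7 + 14 + 10 = 31.
Best is crate C, crate D, and crate H with total value 32.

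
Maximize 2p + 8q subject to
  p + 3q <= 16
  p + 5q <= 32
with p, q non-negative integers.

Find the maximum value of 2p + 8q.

The continuous relaxation peaks at (0, 5.33) with value 42.67; rounding to a feasible lattice point costs some objective.
(p,q)=(1,5): 1·1+3·5=16≤16, 1·1+5·5=26≤32, objective 42.
(p,q)=(0,5): 1·0+3·5=15≤16, 1·0+5·5=25≤32, objective 40.
The best lattice point is (1,5), giving 42.

42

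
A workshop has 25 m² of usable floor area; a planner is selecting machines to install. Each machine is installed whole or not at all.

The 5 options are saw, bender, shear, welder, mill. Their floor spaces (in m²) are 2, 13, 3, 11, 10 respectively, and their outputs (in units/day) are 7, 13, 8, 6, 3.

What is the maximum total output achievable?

28

saw + bender + shear: floor space 2 + 13 + 3 = 18 ≤ 25, output 7 + 13 + 8 = 28.
bender + shear: floor space 13 + 3 = 16 ≤ 25, output 13 + 8 = 21.
saw + bender + mill: floor space 2 + 13 + 10 = 25 ≤ 25, output 7 + 13 + 3 = 23.
Best is saw, bender, and shear with total output 28.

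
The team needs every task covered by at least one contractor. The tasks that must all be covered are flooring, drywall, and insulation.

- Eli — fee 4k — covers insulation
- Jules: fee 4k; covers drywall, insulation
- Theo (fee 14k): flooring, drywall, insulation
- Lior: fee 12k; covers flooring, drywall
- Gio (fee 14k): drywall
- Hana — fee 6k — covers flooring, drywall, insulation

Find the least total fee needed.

The greedy cost-per-new-task heuristic would pick Jules and Hana for 10, but a cheaper cover exists.
Hana alone covers flooring, drywall, insulation — every task.
Total fee: 6.
No cover costs less than 6.

6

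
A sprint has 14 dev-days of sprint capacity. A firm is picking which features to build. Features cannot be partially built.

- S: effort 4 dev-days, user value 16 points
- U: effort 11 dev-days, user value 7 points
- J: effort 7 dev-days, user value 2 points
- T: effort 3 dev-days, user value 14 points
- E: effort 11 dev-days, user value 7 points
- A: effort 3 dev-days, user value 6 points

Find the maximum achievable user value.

36

Take S, T, and A: effort 4 + 3 + 3 = 10 ≤ 14, user value 16 + 14 + 6 = 36.
No other feasible combination does better.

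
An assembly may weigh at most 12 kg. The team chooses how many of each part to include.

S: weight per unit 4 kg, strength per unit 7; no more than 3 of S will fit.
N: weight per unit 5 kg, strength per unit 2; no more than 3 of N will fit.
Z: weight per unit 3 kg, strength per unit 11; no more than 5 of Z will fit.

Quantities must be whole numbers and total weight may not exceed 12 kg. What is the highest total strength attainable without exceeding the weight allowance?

44

3×Z: weight 9 ≤ 12, strength 3·11 = 33.
4×Z: weight 12 ≤ 12, strength 4·11 = 44.
Best is 44.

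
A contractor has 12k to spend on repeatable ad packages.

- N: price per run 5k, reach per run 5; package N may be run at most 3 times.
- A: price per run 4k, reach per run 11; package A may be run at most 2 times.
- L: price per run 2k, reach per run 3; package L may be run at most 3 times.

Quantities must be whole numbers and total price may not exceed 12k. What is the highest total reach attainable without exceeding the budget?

28

A has the best ratio (11/4); taking only A gives at most 2×11 = 22 (stopped by the supply cap of 2).
Mixing does better — 2×A and 2×L: price 12 ≤ 12, reach 2·11 + 2·3 = 28.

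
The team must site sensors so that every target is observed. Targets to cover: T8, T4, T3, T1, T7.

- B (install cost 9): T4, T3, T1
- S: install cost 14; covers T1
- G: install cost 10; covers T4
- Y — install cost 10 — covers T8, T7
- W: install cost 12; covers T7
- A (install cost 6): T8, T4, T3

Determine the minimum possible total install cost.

The greedy cost-per-new-target heuristic would pick A, B, and Y for 25, but a cheaper cover exists.
Choose B and Y: together they cover T8, T4, T3, T1, T7 — every target.
Total install cost: 9 + 10 = 19.
No cover costs less than 19.

19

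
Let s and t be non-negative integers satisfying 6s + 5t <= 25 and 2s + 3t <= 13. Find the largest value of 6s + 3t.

The continuous relaxation peaks at (4.17, 0) with value 25.00; rounding to a feasible lattice point costs some objective.
(s,t)=(4,0) is feasible, giving 24.
(s,t)=(3,1) is feasible, giving 21.
No feasible integer point exceeds 24.

24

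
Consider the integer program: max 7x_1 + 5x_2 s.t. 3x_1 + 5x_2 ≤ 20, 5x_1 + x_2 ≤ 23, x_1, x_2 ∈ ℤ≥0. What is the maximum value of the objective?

33

Relaxing integrality, the LP optimum is 37.27 at (x_1,x_2) = (4.32, 1.41), which is not an integer point.
(x_1,x_2)=(4,1): 3·4+5·1=17≤20, 5·4+1·1=21≤23, objective 33.
(x_1,x_2)=(3,2): 3·3+5·2=19≤20, 5·3+1·2=17≤23, objective 31.
(x_1,x_2)=(4,0): 3·4+5·0=12≤20, 5·4+1·0=20≤23, objective 28.
The best lattice point is (4,1), giving 33.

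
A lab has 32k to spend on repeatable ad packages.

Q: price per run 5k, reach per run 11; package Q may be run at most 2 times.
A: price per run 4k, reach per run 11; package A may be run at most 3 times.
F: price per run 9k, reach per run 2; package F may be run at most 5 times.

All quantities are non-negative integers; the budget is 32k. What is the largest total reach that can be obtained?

A has the best ratio (11/4); taking only A gives at most 3×11 = 33 (stopped by the supply cap of 3).
Mixing does better — 2×Q, 3×A, and 1×F: price 31 ≤ 32, reach 2·11 + 3·11 + 1·2 = 57.

57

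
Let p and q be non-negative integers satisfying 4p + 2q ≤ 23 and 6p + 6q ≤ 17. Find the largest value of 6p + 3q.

The continuous relaxation peaks at (2.83, 0) with value 17.00; rounding to a feasible lattice point costs some objective.
(p,q)=(2,0): 4·2+2·0=8≤23, 6·2+6·0=12≤17, objective 12.
(p,q)=(1,1): 4·1+2·1=6≤23, 6·1+6·1=12≤17, objective 9.
(p,q)=(1,0): 4·1+2·0=4≤23, 6·1+6·0=6≤17, objective 6.
No feasible integer point exceeds 12.

12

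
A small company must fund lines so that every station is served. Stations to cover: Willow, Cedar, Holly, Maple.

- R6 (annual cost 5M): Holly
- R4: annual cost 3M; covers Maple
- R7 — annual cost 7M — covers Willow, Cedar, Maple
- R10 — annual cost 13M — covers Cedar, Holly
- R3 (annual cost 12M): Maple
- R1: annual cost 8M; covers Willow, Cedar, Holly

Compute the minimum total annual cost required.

11

The greedy cost-per-new-station heuristic would pick R7 and R6 for 12, but a cheaper cover exists.
Choose R4 and R1: together they cover Willow, Cedar, Holly, Maple — every station.
Total annual cost: 3 + 8 = 11.
No cover costs less than 11.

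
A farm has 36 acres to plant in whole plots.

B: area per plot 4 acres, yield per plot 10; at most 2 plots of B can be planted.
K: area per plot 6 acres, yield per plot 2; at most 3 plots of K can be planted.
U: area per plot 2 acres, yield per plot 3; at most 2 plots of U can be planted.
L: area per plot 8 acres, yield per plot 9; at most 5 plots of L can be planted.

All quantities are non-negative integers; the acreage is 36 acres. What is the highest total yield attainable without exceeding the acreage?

This is a bounded integer knapsack.
B has the best ratio (10/4); taking only B gives at most 2×10 = 20 (stopped by the supply cap of 2).
Mixing does better — 2×B, 2×U, and 3×L: area 36 ≤ 36, yield 2·10 + 2·3 + 3·9 = 53.

53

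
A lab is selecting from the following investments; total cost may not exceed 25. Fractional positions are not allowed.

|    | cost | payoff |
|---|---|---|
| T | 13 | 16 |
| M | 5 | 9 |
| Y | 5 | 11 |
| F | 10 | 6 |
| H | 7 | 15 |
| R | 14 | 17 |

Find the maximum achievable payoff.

42

M + Y + R: cost 5 + 5 + 14 = 24 ≤ 25, payoff 9 + 11 + 17 = 37.
T + Y + H: cost 13 + 5 + 7 = 25 ≤ 25, payoff 16 + 11 + 15 = 42.
T + M + H: cost 13 + 5 + 7 = 25 ≤ 25, payoff 16 + 9 + 15 = 40.
Best is T, Y, and H with total payoff 42.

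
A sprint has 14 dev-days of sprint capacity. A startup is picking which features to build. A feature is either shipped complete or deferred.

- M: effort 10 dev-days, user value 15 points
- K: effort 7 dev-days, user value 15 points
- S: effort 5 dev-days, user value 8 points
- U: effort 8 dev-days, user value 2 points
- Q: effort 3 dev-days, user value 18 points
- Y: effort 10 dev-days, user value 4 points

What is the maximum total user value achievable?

33

Treat it as a binary knapsack problem.
Allowing fractional choices, the relaxed optimum would be about 39.4, but features are indivisible.
M + Q: effort 10 + 3 = 13 ≤ 14, user value 15 + 18 = 33.
K + Q: effort 7 + 3 = 10 ≤ 14, user value 15 + 18 = 33.
S + Q: effort 5 + 3 = 8 ≤ 14, user value 8 + 18 = 26.
The maximum user value is 33; one optimal choice is K and Q.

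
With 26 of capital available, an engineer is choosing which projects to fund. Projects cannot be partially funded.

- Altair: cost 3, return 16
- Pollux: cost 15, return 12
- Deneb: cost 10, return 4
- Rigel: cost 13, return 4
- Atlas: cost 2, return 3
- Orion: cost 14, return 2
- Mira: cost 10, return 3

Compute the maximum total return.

31

Altair + Pollux: cost 3 + 15 = 18 ≤ 26, return 16 + 12 = 28.
Altair + Deneb + Atlas + Mira: cost 3 + 10 + 2 + 10 = 25 ≤ 26, return 16 + 4 + 3 + 3 = 26.
Altair + Pollux + Atlas: cost 3 + 15 + 2 = 20 ≤ 26, return 16 + 12 + 3 = 31.
Best is Altair, Pollux, and Atlas with total return 31.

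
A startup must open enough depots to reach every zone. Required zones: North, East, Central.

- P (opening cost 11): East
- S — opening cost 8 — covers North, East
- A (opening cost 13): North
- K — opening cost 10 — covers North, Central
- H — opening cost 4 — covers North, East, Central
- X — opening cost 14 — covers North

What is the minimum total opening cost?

4

H alone covers North, East, Central — every zone.
Total opening cost: 4.
No cover costs less than 4.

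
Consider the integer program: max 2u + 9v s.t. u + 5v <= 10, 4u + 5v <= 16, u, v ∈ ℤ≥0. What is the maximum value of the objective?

Relaxing integrality, the LP optimum is 18.40 at (u,v) = (2, 1.6), which is not an integer point.
(u,v)=(0,2): 1·0+5·2=10≤10, 4·0+5·2=10≤16, objective 18.
(u,v)=(2,1): 1·2+5·1=7≤10, 4·2+5·1=13≤16, objective 13.
(u,v)=(1,1): 1·1+5·1=6≤10, 4·1+5·1=9≤16, objective 11.
The best lattice point is (0,2), giving 18.

18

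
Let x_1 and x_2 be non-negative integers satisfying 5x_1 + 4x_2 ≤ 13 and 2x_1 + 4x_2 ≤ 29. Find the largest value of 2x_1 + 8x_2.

Relaxing integrality, the LP optimum is 26.00 at (x_1,x_2) = (0, 3.25), which is not an integer point.
(x_1,x_2)=(0,3): 5·0+4·3=12≤13, 2·0+4·3=12≤29, objective 24.
(x_1,x_2)=(1,2): 5·1+4·2=13≤13, 2·1+4·2=10≤29, objective 18.
(x_1,x_2)=(0,2): 5·0+4·2=8≤13, 2·0+4·2=8≤29, objective 16.
No feasible integer point exceeds 24.

24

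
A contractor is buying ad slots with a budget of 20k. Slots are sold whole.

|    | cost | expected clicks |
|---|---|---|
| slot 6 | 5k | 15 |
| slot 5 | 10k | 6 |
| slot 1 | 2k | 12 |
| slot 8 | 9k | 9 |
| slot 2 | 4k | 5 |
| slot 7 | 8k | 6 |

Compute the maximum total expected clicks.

41

Take slot 6, slot 1, slot 8, and slot 2: cost 5 + 2 + 9 + 4 = 20 ≤ 20, expected clicks 15 + 12 + 9 + 5 = 41.
No other feasible combination does better.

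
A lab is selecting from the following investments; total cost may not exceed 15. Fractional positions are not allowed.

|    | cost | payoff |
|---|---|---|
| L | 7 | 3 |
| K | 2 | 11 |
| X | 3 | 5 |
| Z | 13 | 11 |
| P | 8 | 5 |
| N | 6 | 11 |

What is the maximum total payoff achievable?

27

Take K, X, and N: cost 2 + 3 + 6 = 11 ≤ 15, payoff 11 + 5 + 11 = 27.
No other feasible combination does better.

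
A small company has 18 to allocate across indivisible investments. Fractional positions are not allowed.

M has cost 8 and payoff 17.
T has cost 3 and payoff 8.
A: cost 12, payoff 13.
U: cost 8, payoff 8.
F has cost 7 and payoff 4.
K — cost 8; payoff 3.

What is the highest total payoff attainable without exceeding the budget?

29

Allowing fractional choices, the relaxed optimum would be about 32.6, but investments are indivisible.
M + T + F: cost 8 + 3 + 7 = 18 ≤ 18, payoff 17 + 8 + 4 = 29.
M + U: cost 8 + 8 = 16 ≤ 18, payoff 17 + 8 = 25.
M + T: cost 8 + 3 = 11 ≤ 18, payoff 17 + 8 = 25.
Best is M, T, and F with total payoff 29.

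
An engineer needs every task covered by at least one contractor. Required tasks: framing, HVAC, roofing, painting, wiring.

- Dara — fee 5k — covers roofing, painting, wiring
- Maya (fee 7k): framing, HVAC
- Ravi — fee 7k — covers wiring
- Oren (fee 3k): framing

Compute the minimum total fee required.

12

The greedy cost-per-new-task heuristic would pick Dara, Oren, and Maya for 15, but a cheaper cover exists.
Choose Dara and Maya: together they cover framing, HVAC, roofing, painting, wiring — every task.
Total fee: 5 + 7 = 12.
No cover costs less than 12.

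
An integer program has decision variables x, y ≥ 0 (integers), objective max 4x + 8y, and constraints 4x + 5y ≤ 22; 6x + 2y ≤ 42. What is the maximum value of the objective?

32

Relaxing integrality, the LP optimum is 35.20 at (x,y) = (0, 4.4), which is not an integer point.
(x,y)=(0,4): 4·0+5·4=20≤22, 6·0+2·4=8≤42, objective 32.
(x,y)=(1,3): 4·1+5·3=19≤22, 6·1+2·3=12≤42, objective 28.
The best lattice point is (0,4), giving 32.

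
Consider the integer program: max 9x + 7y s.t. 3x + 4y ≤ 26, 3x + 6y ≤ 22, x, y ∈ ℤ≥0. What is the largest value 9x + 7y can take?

The continuous relaxation peaks at (7.33, 0) with value 66.00; rounding to a feasible lattice point costs some objective.
(x,y)=(7,0): 3·7+4·0=21≤26, 3·7+6·0=21≤22, objective 63.
(x,y)=(6,0): 3·6+4·0=18≤26, 3·6+6·0=18≤22, objective 54.
The best lattice point is (7,0), giving 63.

63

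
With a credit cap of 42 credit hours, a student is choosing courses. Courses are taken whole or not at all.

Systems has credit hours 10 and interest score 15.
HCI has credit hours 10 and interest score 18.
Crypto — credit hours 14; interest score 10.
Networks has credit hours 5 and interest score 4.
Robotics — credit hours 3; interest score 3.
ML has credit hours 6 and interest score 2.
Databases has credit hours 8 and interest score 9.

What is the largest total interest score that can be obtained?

52

Take Systems, HCI, Crypto, and Databases: credit hours 10 + 10 + 14 + 8 = 42 ≤ 42, interest score 15 + 18 + 10 + 9 = 52.
No other feasible combination does better.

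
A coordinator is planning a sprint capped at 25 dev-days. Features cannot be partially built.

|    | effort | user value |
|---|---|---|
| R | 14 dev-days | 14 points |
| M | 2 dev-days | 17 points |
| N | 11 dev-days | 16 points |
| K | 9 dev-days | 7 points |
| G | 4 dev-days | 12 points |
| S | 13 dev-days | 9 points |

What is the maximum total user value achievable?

45

Allowing fractional choices, the relaxed optimum would be about 53.0, but features are indivisible.
R + M + G: effort 14 + 2 + 4 = 20 ≤ 25, user value 14 + 17 + 12 = 43.
M + N + K: effort 2 + 11 + 9 = 22 ≤ 25, user value 17 + 16 + 7 = 40.
M + N + G: effort 2 + 11 + 4 = 17 ≤ 25, user value 17 + 16 + 12 = 45.
Best is M, N, and G with total user value 45.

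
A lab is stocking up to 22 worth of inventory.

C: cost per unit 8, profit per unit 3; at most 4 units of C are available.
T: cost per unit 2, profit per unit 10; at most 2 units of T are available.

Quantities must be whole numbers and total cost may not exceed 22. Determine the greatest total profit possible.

T has the best ratio (10/2); taking only T gives at most 2×10 = 20 (stopped by the supply cap of 2).
Mixing does better — 2×C and 2×T: cost 20 ≤ 22, profit 2·3 + 2·10 = 26.

26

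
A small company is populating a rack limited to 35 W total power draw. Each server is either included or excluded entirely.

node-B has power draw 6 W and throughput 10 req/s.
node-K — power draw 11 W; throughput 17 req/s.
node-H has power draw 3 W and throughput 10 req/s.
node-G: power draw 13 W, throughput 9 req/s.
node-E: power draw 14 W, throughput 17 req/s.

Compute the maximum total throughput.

Treat it as a binary knapsack problem.
Take node-B, node-K, node-H, and node-E: power draw 6 + 11 + 3 + 14 = 34 ≤ 35, throughput 10 + 17 + 10 + 17 = 54.
No other feasible combination does better.

54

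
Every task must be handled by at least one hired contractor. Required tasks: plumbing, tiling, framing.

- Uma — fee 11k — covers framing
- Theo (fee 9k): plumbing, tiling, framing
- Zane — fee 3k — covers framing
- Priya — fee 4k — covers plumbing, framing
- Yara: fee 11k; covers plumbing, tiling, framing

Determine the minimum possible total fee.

Theo alone covers plumbing, tiling, framing — every task.
Total fee: 9.

9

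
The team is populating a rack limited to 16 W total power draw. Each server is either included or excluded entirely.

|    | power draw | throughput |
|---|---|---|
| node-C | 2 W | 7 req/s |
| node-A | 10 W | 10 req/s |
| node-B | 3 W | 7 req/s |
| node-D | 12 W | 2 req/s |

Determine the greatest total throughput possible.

24

Take node-C, node-A, and node-B: power draw 2 + 10 + 3 = 15 ≤ 16, throughput 7 + 10 + 7 = 24.
No other feasible combination does better.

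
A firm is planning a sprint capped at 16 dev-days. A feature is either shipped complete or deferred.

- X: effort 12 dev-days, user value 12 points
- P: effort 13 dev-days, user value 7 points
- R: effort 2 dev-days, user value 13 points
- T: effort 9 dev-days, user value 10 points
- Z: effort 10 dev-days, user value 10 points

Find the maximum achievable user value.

Take X and R: effort 12 + 2 = 14 ≤ 16, user value 12 + 13 = 25.
No other feasible combination does better.

25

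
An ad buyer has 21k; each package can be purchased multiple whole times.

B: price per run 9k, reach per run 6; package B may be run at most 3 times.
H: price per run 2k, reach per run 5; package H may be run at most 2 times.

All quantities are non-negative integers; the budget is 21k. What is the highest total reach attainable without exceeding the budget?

2×B and 1×H: price 20 ≤ 21, reach 2·6 + 1·5 = 17.
1×B and 2×H: price 13 ≤ 21, reach 1·6 + 2·5 = 16.
Best is 17.

17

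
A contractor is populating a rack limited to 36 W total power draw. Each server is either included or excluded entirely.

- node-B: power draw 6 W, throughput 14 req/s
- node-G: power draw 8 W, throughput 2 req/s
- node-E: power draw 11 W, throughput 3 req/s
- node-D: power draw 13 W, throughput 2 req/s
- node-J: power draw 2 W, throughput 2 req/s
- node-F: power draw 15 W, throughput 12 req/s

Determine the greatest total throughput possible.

Allowing fractional choices, the relaxed optimum would be about 31.5, but servers are indivisible.
node-B + node-G + node-J + node-F: power draw 6 + 8 + 2 + 15 = 31 ≤ 36, throughput 14 + 2 + 2 + 12 = 30.
node-B + node-E + node-J + node-F: power draw 6 + 11 + 2 + 15 = 34 ≤ 36, throughput 14 + 3 + 2 + 12 = 31.
Best is node-B, node-E, node-J, and node-F with total throughput 31.

31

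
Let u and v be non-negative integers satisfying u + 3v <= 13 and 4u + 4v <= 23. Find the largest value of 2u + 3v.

14

The continuous relaxation peaks at (2.12, 3.62) with value 15.12; rounding to a feasible lattice point costs some objective.
(u,v)=(1,4): 1·1+3·4=13≤13, 4·1+4·4=20≤23, objective 14.
(u,v)=(2,3): 1·2+3·3=11≤13, 4·2+4·3=20≤23, objective 13.
(u,v)=(0,4): 1·0+3·4=12≤13, 4·0+4·4=16≤23, objective 12.
The best lattice point is (1,4), giving 14.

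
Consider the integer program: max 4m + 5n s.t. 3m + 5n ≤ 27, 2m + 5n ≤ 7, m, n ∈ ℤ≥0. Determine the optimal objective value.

12

The continuous relaxation peaks at (3.5, 0) with value 14.00; rounding to a feasible lattice point costs some objective.
(m,n)=(3,0): 3·3+5·0=9≤27, 2·3+5·0=6≤7, objective 12.
(m,n)=(2,0): 3·2+5·0=6≤27, 2·2+5·0=4≤7, objective 8.
No feasible integer point exceeds 12.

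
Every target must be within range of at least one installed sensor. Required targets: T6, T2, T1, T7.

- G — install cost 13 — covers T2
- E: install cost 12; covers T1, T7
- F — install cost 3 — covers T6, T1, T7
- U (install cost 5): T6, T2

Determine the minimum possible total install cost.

Choose F and U: together they cover T6, T2, T1, T7 — every target.
Total install cost: 3 + 5 = 8.
No cover costs less than 8.

8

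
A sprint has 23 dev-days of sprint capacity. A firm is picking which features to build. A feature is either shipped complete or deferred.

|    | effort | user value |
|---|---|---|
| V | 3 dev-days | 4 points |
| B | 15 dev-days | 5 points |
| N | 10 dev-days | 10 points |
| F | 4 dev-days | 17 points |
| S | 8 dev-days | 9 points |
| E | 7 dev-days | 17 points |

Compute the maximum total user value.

Treat it as a binary knapsack problem.
Take V, F, S, and E: effort 3 + 4 + 8 + 7 = 22 ≤ 23, user value 4 + 17 + 9 + 17 = 47.
No other feasible combination does better.

47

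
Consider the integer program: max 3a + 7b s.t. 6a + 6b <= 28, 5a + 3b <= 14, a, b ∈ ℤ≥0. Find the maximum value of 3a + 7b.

28

The continuous relaxation peaks at (0, 4.67) with value 32.67; rounding to a feasible lattice point costs some objective.
(a,b)=(0,4): 6·0+6·4=24≤28, 5·0+3·4=12≤14, objective 28.
(a,b)=(1,3): 6·1+6·3=24≤28, 5·1+3·3=14≤14, objective 24.
(a,b)=(0,3): 6·0+6·3=18≤28, 5·0+3·3=9≤14, objective 21.
No feasible integer point exceeds 28.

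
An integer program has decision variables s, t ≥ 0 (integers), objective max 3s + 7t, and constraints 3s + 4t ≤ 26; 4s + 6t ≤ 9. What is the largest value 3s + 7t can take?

7

(s,t)=(0,1): 3·0+4·1=4≤26, 4·0+6·1=6≤9, objective 7.
(s,t)=(1,0): 3·1+4·0=3≤26, 4·1+6·0=4≤9, objective 3.
(s,t)=(0,0): 3·0+4·0=0≤26, 4·0+6·0=0≤9, objective 0.
Maximum is 7 at (s,t)=(0,1).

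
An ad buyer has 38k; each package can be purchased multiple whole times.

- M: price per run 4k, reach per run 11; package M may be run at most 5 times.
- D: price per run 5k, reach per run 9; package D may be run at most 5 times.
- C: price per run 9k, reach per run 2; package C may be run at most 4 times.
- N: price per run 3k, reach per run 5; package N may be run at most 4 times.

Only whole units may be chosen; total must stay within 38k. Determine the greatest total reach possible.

5×M, 1×D, and 4×N: price 37 ≤ 38, reach 5·11 + 1·9 + 4·5 = 84.
5×M, 3×D, and 1×N: price 38 ≤ 38, reach 5·11 + 3·9 + 1·5 = 87.
Best is 87.

87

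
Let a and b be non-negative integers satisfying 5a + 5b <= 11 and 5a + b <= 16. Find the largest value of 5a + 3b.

10

(a,b)=(2,0) is feasible, giving 10.
(a,b)=(1,1) is feasible, giving 8.
(a,b)=(1,0) is feasible, giving 5.
The best lattice point is (2,0), giving 10.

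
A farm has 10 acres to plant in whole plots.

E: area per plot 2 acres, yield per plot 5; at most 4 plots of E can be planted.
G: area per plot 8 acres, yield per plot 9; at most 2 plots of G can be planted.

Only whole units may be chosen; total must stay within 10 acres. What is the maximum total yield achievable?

20

4×E: area 8 ≤ 10, yield 4·5 = 20.
3×E: area 6 ≤ 10, yield 3·5 = 15.
Best is 20.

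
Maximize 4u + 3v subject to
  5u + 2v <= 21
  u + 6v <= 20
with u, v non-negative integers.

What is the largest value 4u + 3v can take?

18

(u,v)=(3,2): 5·3+2·2=19≤21, 1·3+6·2=15≤20, objective 18.
(u,v)=(2,3): 5·2+2·3=16≤21, 1·2+6·3=20≤20, objective 17.
The best lattice point is (3,2), giving 18.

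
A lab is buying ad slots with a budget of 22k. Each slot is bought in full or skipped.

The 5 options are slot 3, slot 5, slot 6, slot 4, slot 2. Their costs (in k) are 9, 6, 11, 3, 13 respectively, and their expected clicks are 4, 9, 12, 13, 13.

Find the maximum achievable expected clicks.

35

Take slot 5, slot 4, and slot 2: cost 6 + 3 + 13 = 22 ≤ 22, expected clicks 9 + 13 + 13 = 35.
No other feasible combination does better.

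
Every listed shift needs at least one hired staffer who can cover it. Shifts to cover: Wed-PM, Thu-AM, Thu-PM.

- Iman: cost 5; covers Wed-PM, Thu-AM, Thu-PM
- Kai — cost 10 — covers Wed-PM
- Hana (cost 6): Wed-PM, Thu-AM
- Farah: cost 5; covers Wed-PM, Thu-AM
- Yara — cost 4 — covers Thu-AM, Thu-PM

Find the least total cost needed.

5

Iman alone covers Wed-PM, Thu-AM, Thu-PM — every shift.
Total cost: 5.
No cover costs less than 5.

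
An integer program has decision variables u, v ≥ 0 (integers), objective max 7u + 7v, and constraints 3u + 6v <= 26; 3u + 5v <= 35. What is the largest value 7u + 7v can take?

56

(u,v)=(8,0): 3·8+6·0=24≤26, 3·8+5·0=24≤35, objective 56.
(u,v)=(7,0): 3·7+6·0=21≤26, 3·7+5·0=21≤35, objective 49.
Maximum is 56 at (u,v)=(8,0).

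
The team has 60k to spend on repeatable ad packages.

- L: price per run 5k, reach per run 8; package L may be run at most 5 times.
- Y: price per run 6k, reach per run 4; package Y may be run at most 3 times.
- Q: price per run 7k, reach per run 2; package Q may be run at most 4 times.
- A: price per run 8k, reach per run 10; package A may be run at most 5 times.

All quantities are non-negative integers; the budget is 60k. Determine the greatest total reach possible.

82

L has the best ratio (8/5); taking only L gives at most 5×8 = 40 (stopped by the supply cap of 5).
Mixing does better — 4×L and 5×A: price 60 ≤ 60, reach 4·8 + 5·10 = 82.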